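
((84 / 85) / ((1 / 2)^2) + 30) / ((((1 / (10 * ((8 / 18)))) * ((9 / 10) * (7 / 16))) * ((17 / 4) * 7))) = 4925440 / 382347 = 12.88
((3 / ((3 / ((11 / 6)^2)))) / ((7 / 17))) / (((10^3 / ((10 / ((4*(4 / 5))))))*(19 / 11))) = 0.01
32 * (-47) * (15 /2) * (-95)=1071600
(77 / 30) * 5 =77 / 6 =12.83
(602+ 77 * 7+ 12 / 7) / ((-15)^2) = 7999 / 1575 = 5.08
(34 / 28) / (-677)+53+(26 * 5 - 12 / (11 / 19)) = 16918043 / 104258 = 162.27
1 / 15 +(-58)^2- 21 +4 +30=50656 / 15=3377.07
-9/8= -1.12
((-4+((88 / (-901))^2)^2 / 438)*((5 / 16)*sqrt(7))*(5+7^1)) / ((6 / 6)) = -721627808162135*sqrt(7) / 48108523042873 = -39.69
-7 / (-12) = 7 / 12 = 0.58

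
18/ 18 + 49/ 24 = 73/ 24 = 3.04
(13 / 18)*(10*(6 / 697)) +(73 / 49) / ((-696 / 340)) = -0.67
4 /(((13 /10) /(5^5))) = 125000 /13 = 9615.38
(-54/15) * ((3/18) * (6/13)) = -18/65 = -0.28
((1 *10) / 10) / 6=1 / 6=0.17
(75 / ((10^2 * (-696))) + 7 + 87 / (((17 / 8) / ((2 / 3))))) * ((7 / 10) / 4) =3787049 / 631040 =6.00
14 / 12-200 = -198.83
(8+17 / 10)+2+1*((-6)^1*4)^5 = -79626123 / 10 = -7962612.30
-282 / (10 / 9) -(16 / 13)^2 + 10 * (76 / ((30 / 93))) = 1775079 / 845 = 2100.69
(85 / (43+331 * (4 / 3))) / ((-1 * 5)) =-51 / 1453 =-0.04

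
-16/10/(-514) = 4/1285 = 0.00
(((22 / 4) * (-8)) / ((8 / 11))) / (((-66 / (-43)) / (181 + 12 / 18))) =-7160.69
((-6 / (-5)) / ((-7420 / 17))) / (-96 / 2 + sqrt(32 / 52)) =51 * sqrt(26) / 277730600 + 1989 / 34716325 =0.00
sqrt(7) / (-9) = -sqrt(7) / 9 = -0.29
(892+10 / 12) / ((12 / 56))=37499 / 9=4166.56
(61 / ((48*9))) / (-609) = -61 / 263088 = -0.00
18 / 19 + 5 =113 / 19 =5.95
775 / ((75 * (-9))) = -1.15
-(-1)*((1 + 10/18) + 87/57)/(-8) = -527/1368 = -0.39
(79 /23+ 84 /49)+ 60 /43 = 45307 /6923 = 6.54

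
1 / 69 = 0.01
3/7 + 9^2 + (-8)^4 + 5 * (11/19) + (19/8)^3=4193.72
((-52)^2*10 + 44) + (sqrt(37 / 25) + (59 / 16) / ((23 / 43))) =sqrt(37) / 5 + 9969449 / 368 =27092.11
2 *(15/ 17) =30/ 17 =1.76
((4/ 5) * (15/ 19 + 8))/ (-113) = -668/ 10735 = -0.06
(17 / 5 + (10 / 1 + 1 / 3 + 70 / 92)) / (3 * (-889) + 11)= -10001 / 1832640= -0.01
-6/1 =-6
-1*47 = -47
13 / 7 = 1.86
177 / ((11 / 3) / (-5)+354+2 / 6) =885 / 1768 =0.50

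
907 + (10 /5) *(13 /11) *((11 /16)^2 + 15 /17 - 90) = 16694773 /23936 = 697.48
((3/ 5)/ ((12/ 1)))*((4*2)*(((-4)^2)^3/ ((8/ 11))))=11264/ 5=2252.80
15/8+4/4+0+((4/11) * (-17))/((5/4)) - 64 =-29071/440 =-66.07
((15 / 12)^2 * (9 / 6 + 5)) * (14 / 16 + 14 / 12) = 15925 / 768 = 20.74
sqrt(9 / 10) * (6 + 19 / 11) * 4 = 102 * sqrt(10) / 11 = 29.32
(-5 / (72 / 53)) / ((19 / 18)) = -3.49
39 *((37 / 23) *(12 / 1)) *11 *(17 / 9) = 359788 / 23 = 15642.96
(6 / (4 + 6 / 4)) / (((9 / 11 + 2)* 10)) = 6 / 155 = 0.04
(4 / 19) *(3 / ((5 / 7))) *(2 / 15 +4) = 1736 / 475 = 3.65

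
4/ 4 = 1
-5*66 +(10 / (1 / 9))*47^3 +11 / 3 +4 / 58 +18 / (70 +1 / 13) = 740557117613 / 79257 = 9343743.99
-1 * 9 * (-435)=3915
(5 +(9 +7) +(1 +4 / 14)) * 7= 156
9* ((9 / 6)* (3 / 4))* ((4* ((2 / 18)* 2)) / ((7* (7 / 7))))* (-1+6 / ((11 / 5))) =171 / 77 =2.22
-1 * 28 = -28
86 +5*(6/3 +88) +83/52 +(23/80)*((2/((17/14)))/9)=5346917/9945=537.65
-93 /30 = -31 /10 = -3.10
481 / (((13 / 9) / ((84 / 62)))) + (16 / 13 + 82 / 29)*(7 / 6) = 5328057 / 11687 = 455.90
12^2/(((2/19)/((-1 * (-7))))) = 9576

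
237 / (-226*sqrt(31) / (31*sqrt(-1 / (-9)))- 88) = -1.13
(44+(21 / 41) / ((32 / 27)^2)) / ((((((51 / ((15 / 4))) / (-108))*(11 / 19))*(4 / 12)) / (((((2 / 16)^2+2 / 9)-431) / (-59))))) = -23243310290925 / 1743847424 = -13328.75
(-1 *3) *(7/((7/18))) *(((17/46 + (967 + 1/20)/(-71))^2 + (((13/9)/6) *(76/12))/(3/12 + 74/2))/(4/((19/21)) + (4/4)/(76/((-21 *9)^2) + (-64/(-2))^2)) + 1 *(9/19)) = -1510579450343983971510079/696038347223457840630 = -2170.25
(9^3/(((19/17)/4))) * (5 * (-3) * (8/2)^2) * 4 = -47589120/19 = -2504690.53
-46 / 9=-5.11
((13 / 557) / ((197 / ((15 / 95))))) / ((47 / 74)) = 2886 / 97987997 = 0.00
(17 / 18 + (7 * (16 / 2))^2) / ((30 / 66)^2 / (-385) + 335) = 105216881 / 11236284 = 9.36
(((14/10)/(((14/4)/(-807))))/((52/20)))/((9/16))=-8608/39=-220.72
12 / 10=1.20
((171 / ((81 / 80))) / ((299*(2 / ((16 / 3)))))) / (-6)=-6080 / 24219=-0.25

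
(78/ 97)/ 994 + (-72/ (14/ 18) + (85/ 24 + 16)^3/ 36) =2752379282813/ 23991883776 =114.72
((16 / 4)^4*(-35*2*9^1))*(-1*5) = 806400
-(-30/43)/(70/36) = 108/301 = 0.36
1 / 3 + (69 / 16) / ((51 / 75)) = 5447 / 816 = 6.68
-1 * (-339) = 339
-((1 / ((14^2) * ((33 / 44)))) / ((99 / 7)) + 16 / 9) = -3697 / 2079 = -1.78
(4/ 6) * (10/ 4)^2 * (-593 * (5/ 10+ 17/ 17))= -14825/ 4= -3706.25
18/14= 9/7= 1.29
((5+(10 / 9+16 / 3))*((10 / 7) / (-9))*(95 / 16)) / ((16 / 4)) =-2.70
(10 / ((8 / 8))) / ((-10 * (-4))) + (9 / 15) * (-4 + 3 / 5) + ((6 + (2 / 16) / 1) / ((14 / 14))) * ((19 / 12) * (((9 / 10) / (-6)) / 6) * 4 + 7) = 192553 / 4800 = 40.12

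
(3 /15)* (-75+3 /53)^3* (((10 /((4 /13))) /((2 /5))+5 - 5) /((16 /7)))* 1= -445511728935 /148877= -2992481.91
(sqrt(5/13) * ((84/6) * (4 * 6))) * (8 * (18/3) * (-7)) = -112896 * sqrt(65)/13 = -70015.13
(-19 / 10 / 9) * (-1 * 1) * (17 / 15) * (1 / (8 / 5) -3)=-6137 / 10800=-0.57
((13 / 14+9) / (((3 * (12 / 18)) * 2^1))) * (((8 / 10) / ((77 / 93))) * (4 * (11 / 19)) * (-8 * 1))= -206832 / 4655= -44.43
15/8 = 1.88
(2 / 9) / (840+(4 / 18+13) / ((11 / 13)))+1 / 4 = 84795 / 338828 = 0.25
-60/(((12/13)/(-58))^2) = -710645/3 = -236881.67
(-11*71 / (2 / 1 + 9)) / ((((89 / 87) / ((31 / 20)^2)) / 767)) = -4552986399 / 35600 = -127892.88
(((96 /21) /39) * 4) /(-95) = -128 /25935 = -0.00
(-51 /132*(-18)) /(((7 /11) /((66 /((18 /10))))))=2805 /7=400.71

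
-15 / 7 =-2.14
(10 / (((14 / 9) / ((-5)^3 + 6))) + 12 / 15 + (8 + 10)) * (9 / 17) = -33579 / 85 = -395.05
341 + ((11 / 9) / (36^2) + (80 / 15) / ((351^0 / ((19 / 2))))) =4568411 / 11664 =391.67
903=903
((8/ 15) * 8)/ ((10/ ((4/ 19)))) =128/ 1425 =0.09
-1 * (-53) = 53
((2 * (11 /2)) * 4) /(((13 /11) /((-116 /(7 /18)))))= -11105.41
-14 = -14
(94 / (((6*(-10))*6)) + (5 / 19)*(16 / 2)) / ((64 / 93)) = 195517 / 72960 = 2.68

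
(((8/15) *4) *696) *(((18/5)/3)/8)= 5568/25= 222.72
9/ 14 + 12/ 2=93/ 14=6.64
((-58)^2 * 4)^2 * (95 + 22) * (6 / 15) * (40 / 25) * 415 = 28132990119936 / 5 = 5626598023987.20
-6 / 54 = -1 / 9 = -0.11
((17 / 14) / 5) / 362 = 17 / 25340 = 0.00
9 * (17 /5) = 153 /5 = 30.60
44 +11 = 55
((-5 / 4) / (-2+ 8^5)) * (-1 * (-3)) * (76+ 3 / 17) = -6475 / 742696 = -0.01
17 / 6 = 2.83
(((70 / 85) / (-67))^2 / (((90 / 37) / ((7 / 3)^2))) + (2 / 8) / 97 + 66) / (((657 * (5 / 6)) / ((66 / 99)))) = 13455421800557 / 167420864268225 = 0.08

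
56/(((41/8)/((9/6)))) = 672/41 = 16.39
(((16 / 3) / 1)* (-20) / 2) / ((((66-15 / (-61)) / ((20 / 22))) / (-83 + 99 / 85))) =135781120 / 2267001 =59.89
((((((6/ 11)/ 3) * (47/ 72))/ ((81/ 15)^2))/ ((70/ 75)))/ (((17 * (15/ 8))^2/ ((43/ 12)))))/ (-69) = -0.00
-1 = -1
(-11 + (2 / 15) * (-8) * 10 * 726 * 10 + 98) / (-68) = 77353 / 68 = 1137.54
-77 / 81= -0.95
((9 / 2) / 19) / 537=3 / 6802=0.00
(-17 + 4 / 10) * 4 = -66.40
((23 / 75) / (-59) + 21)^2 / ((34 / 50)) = 8630781604 / 13314825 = 648.21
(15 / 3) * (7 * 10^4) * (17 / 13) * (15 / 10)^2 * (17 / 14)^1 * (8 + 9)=276356250 / 13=21258173.08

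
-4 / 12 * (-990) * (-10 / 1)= -3300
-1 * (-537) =537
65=65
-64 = -64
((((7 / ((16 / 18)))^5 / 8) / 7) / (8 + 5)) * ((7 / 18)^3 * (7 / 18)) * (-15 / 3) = -259416045 / 54525952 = -4.76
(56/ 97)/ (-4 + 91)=56/ 8439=0.01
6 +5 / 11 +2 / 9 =661 / 99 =6.68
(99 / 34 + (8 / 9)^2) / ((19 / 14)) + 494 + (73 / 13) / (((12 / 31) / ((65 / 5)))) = 71719171 / 104652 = 685.31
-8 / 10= -4 / 5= -0.80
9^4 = 6561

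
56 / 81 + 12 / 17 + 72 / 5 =108764 / 6885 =15.80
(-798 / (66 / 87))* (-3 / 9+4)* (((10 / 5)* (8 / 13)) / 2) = -30856 / 13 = -2373.54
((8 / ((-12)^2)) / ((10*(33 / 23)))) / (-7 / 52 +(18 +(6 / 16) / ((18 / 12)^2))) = 299 / 1392435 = 0.00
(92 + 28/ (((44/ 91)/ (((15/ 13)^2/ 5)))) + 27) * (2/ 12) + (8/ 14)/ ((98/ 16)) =3310301/ 147147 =22.50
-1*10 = -10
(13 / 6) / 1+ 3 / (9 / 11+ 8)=1459 / 582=2.51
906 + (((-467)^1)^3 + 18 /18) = -101846656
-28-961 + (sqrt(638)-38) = -1027 + sqrt(638) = -1001.74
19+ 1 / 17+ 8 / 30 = 4928 / 255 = 19.33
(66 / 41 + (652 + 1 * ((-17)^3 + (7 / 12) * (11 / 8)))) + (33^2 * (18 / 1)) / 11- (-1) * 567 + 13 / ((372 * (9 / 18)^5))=-77621287 / 40672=-1908.47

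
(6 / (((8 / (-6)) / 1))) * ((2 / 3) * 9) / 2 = -27 / 2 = -13.50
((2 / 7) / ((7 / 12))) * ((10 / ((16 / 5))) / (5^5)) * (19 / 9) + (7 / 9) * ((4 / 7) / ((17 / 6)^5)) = 90481283 / 26089872375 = 0.00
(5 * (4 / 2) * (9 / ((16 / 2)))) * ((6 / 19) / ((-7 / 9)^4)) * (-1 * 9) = -87.37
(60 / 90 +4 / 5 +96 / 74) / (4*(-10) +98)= 767 / 16095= 0.05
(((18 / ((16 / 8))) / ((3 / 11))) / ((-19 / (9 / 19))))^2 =88209 / 130321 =0.68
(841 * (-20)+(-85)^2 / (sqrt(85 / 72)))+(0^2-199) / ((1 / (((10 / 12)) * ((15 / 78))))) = -2628895 / 156+510 * sqrt(170) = -10202.30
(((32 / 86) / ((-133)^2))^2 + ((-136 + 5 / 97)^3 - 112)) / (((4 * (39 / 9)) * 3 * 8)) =-1326785913640323240958403 / 219660520549243827872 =-6040.17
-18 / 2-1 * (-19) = 10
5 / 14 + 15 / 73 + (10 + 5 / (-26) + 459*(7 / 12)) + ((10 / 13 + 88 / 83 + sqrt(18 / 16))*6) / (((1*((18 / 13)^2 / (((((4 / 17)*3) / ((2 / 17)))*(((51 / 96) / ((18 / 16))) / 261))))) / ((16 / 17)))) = 169*sqrt(2) / 7047 + 4323452161465 / 15541989372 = 278.21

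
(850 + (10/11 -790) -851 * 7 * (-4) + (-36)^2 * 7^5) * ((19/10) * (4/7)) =1822961612/77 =23674826.13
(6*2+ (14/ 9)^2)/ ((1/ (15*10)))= 58400/ 27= 2162.96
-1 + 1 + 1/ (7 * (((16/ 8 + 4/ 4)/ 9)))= 3/ 7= 0.43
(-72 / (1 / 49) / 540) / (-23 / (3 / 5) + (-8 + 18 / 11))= 1078 / 7375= 0.15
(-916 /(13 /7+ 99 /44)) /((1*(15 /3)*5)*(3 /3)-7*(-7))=-12824 /4255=-3.01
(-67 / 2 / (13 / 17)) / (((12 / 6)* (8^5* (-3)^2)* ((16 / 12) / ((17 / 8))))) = -19363 / 163577856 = -0.00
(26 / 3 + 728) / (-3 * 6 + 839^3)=170 / 136289931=0.00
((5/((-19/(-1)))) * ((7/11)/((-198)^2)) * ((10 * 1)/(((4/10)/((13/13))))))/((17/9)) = 875/15476868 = 0.00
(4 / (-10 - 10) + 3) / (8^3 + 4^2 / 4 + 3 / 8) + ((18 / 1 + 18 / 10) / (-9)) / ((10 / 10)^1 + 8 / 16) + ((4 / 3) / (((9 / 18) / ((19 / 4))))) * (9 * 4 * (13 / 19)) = 6414178 / 20655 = 310.54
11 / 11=1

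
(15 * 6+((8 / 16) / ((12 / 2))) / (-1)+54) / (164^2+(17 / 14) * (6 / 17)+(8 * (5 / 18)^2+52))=326403 / 61120436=0.01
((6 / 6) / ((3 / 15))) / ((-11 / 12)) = -60 / 11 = -5.45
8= 8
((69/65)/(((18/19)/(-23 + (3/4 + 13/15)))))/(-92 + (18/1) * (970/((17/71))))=-0.00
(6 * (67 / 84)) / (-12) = -67 / 168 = -0.40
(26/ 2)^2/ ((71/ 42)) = 7098/ 71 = 99.97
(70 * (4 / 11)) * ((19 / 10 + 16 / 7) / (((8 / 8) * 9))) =1172 / 99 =11.84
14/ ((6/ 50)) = 350/ 3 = 116.67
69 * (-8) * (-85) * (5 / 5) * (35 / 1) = 1642200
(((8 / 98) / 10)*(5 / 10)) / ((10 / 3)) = 3 / 2450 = 0.00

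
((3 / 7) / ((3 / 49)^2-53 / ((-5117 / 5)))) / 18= 250733 / 584844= 0.43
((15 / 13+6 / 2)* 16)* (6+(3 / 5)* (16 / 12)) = 29376 / 65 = 451.94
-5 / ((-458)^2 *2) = -5 / 419528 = -0.00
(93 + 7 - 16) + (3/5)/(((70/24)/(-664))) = -9204/175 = -52.59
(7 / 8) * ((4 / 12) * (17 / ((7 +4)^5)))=119 / 3865224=0.00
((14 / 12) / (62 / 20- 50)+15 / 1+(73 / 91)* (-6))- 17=-125075 / 18291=-6.84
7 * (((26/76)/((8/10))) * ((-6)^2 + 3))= 17745/152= 116.74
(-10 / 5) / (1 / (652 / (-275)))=1304 / 275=4.74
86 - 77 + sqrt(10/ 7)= sqrt(70)/ 7 + 9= 10.20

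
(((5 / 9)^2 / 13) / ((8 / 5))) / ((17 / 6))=0.01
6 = 6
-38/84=-19/42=-0.45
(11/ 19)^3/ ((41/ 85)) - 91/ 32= -21970609/ 8999008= -2.44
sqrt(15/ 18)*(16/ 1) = 14.61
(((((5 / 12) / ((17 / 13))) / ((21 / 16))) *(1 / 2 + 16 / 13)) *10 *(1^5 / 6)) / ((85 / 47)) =2350 / 6069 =0.39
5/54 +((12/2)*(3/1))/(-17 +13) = -4.41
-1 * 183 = -183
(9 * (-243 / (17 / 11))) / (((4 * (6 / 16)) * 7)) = -16038 / 119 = -134.77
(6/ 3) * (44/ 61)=88/ 61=1.44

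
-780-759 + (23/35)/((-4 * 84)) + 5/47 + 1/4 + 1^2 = -1537.65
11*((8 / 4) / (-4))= -11 / 2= -5.50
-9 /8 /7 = -9 /56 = -0.16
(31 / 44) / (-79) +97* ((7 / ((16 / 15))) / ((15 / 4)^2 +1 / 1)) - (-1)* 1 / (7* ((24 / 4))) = 743726227 / 17592036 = 42.28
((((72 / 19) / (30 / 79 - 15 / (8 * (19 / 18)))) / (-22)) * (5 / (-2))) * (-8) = 15168 / 6149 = 2.47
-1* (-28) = 28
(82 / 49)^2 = 6724 / 2401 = 2.80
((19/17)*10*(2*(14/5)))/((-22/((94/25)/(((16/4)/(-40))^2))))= -200032/187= -1069.69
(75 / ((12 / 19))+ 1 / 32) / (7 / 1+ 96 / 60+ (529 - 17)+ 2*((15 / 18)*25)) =57015 / 269888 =0.21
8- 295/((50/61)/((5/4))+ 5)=-3047/69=-44.16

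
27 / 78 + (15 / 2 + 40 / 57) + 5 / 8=54377 / 5928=9.17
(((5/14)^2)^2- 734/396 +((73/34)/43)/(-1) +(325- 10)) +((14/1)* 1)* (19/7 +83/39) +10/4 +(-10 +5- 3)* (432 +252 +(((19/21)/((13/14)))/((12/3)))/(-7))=-183900099850459/36141657552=-5088.31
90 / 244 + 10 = 1265 / 122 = 10.37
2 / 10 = 1 / 5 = 0.20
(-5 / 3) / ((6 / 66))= -55 / 3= -18.33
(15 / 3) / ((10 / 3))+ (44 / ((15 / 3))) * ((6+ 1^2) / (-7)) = -73 / 10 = -7.30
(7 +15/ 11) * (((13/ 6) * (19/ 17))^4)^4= 4414475269375903603011000545379918130583/ 377516068899918350596477891559424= 11693476.47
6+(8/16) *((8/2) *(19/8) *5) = 119/4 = 29.75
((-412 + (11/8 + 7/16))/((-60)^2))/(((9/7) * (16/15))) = -45941/552960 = -0.08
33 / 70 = 0.47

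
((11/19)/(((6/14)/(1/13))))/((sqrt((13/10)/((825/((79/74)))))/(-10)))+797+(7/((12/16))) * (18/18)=2419/3 - 7700 * sqrt(6269835)/761007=781.00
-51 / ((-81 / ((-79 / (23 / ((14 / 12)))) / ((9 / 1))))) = -0.28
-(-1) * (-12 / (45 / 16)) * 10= -128 / 3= -42.67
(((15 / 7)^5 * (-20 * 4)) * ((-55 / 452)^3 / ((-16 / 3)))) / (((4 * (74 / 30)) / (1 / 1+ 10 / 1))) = -312694013671875 / 229703292293888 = -1.36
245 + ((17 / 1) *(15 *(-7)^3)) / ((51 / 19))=-32340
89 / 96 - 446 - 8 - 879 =-1332.07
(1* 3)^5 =243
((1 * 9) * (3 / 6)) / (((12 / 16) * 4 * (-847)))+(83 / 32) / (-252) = -11771 / 975744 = -0.01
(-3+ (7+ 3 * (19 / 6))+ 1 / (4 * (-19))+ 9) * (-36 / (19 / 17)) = -261477 / 361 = -724.31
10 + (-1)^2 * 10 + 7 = 27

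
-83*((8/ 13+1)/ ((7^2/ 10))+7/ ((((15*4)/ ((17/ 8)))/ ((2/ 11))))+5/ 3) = -40705607/ 240240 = -169.44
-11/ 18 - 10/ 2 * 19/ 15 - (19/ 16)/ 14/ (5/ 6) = -35513/ 5040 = -7.05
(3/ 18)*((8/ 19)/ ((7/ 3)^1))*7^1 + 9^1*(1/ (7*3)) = 85/ 133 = 0.64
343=343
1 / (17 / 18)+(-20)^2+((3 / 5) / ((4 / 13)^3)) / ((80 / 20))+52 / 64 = 8856767 / 21760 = 407.02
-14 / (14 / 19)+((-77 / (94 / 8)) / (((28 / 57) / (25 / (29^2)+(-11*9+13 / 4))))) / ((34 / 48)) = 1198608065 / 671959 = 1783.75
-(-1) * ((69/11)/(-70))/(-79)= 69/60830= 0.00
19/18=1.06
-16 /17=-0.94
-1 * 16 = -16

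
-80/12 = -20/3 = -6.67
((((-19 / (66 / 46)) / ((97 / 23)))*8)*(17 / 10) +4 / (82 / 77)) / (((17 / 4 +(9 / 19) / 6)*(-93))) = 0.10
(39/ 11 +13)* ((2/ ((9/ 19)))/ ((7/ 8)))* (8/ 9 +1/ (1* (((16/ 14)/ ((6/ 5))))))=689624/ 4455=154.80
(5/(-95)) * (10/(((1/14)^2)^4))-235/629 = -9282713166705/11951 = -776731082.48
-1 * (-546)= 546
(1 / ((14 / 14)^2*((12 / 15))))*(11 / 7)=55 / 28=1.96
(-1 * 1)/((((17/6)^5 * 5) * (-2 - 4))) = 1296/7099285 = 0.00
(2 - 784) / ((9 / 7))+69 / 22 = -605.09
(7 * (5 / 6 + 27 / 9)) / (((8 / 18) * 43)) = 483 / 344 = 1.40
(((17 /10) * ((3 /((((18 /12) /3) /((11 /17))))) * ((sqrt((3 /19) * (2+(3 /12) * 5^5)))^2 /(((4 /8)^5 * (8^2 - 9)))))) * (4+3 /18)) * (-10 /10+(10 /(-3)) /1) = -162916 /19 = -8574.53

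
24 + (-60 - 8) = -44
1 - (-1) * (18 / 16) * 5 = 53 / 8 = 6.62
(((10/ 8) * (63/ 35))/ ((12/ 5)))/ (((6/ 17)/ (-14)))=-595/ 16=-37.19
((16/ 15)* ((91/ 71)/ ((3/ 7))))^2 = 103876864/ 10208025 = 10.18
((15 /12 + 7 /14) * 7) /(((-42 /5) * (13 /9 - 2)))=21 /8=2.62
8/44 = 2/11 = 0.18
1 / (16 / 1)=1 / 16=0.06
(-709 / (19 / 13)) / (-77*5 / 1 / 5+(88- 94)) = 5.84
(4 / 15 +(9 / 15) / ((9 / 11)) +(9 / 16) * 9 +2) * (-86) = -5547 / 8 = -693.38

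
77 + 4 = 81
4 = 4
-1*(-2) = 2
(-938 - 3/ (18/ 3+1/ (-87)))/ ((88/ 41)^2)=-821940079/ 4034624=-203.72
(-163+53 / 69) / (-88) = 5597 / 3036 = 1.84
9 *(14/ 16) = 63/ 8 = 7.88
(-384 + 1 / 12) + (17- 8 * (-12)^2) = -18227 / 12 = -1518.92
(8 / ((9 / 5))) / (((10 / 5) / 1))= 20 / 9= 2.22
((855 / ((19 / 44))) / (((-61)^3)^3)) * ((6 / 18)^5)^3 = -220 / 18644246081165606181543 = -0.00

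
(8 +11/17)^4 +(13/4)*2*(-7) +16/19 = 17602322341/3173798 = 5546.14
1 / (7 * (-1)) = -1 / 7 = -0.14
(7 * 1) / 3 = 7 / 3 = 2.33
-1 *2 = -2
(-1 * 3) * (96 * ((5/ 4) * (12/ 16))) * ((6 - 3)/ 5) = -162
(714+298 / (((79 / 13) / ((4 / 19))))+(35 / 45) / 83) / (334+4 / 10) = 4060781885 / 1874724984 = 2.17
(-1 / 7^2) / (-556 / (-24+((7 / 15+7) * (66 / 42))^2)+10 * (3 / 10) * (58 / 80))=920 / 122451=0.01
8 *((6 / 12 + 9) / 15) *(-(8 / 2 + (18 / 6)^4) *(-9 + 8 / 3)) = 24548 / 9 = 2727.56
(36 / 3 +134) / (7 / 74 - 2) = -10804 / 141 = -76.62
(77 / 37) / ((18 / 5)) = 385 / 666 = 0.58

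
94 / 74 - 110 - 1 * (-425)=316.27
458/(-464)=-229/232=-0.99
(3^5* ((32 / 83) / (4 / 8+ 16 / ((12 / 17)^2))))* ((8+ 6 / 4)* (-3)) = -3989088 / 48721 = -81.88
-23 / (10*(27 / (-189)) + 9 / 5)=-805 / 13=-61.92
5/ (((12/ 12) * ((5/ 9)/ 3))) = 27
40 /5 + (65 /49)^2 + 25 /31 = 786448 /74431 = 10.57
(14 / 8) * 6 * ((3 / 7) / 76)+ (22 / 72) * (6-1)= 2171 / 1368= 1.59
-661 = -661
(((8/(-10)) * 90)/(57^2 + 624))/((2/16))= -192/1291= -0.15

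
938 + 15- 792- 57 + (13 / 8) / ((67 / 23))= 56043 / 536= 104.56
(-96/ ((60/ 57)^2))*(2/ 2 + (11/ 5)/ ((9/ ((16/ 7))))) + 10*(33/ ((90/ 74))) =357748/ 2625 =136.28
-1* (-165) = 165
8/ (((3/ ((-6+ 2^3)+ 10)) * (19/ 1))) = 32/ 19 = 1.68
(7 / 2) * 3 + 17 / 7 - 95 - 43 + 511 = 5403 / 14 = 385.93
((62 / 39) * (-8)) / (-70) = 248 / 1365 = 0.18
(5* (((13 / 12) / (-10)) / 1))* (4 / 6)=-13 / 36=-0.36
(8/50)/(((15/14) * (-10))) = -28/1875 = -0.01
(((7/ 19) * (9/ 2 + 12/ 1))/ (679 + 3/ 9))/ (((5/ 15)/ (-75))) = -155925/ 77444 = -2.01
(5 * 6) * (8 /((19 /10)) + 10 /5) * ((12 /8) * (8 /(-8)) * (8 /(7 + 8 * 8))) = -42480 /1349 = -31.49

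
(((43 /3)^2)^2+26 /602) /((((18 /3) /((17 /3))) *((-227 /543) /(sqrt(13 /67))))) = -1583209046929 *sqrt(871) /1112431887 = -42002.38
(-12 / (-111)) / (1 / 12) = 48 / 37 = 1.30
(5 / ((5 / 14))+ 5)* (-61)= -1159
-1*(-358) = 358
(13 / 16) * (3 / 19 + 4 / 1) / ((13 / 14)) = 553 / 152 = 3.64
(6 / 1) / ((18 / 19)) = 19 / 3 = 6.33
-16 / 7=-2.29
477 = 477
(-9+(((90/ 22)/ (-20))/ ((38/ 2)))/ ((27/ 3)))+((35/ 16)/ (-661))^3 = -2225414129434475/ 247235376041984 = -9.00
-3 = -3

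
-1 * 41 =-41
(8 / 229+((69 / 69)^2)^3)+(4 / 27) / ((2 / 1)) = 6857 / 6183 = 1.11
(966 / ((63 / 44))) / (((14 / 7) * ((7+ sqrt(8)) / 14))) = 99176 / 123 - 28336 * sqrt(2) / 123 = 480.51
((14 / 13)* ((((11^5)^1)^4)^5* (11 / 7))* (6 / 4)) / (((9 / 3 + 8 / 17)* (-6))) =-25769745075467645244301290511807620771614299344071932229983913022529822341862815355878016826024744445402187 / 1534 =-16799051548544749181421960000000000000000000000000000000000000000000000000000000000000000000000000000000.00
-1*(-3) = 3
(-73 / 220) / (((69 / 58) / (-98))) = 103733 / 3795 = 27.33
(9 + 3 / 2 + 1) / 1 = 23 / 2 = 11.50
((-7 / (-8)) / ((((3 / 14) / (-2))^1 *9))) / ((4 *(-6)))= 49 / 1296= 0.04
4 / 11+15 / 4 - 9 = -215 / 44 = -4.89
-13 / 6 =-2.17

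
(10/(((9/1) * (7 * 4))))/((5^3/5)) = 1/630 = 0.00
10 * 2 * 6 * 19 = 2280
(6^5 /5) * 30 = 46656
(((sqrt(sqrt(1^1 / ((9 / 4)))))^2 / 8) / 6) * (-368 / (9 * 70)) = -23 / 2835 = -0.01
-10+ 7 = -3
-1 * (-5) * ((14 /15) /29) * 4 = 56 /87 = 0.64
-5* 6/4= -15/2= -7.50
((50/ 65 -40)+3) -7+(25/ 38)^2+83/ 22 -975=-209388095/ 206492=-1014.03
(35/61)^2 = 1225/3721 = 0.33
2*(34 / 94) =34 / 47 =0.72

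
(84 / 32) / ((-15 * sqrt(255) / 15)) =-7 * sqrt(255) / 680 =-0.16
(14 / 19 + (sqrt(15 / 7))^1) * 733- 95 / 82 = 839679 / 1558 + 733 * sqrt(105) / 7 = 1611.95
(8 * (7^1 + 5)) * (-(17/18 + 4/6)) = -464/3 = -154.67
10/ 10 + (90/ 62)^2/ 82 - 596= -46885165/ 78802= -594.97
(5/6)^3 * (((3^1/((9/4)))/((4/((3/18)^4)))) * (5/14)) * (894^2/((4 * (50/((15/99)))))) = 2775125/86220288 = 0.03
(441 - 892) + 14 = -437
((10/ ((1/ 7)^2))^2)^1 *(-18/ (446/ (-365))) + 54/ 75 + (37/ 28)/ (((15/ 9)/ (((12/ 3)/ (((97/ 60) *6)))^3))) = 125973988723613454/ 35617063825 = 3536899.88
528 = 528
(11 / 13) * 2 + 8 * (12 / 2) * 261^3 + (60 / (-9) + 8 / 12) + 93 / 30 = 110944585283 / 130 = 853419886.79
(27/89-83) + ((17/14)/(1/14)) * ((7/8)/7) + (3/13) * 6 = -732955/9256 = -79.19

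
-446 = -446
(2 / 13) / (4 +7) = 2 / 143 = 0.01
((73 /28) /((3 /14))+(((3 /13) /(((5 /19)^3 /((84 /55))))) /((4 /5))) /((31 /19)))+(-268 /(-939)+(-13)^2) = 68082104223 /346882250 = 196.27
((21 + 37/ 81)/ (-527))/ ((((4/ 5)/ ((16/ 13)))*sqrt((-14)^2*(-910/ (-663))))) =-1738*sqrt(3570)/ 27191619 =-0.00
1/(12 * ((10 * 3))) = 1/360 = 0.00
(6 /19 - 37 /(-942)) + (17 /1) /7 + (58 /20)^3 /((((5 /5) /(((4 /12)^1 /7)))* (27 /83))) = 10746586621 /1691361000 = 6.35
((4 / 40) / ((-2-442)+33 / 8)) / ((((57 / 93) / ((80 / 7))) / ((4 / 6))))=-3968 / 1404081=-0.00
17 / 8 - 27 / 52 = 167 / 104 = 1.61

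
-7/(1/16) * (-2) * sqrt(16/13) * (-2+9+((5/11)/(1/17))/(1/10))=830592 * sqrt(13)/143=20942.25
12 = 12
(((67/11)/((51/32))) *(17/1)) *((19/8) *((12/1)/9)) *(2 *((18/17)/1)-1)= 386992/1683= 229.94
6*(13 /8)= 39 /4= 9.75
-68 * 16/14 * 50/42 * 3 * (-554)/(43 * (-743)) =-7534400/1565501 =-4.81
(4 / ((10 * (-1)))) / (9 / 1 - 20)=2 / 55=0.04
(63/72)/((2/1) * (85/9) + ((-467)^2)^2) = 63/3424522459672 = 0.00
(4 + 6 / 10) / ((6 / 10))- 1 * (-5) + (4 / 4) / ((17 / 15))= 691 / 51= 13.55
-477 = -477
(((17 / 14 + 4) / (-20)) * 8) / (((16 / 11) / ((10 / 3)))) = -803 / 168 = -4.78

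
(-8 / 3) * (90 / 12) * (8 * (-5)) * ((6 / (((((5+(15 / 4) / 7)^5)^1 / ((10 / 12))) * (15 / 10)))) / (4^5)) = 1075648 / 2147186325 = 0.00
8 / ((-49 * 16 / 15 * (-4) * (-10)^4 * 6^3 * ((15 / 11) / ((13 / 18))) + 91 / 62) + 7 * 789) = 70928 / 7559565139931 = 0.00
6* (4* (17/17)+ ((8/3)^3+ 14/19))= 24316/171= 142.20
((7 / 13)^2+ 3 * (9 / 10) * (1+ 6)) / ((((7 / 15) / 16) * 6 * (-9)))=-18532 / 1521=-12.18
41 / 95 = 0.43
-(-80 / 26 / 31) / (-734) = -20 / 147901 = -0.00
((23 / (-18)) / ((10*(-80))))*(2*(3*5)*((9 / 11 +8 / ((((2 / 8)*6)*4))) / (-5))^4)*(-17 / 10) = -9935967271 / 3557763000000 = -0.00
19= 19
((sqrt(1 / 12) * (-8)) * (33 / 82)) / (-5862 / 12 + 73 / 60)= 1320 * sqrt(3) / 1198717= 0.00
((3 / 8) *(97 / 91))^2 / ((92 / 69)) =254043 / 2119936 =0.12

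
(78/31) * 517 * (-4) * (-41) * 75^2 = 37200735000/31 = 1200023709.68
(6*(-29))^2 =30276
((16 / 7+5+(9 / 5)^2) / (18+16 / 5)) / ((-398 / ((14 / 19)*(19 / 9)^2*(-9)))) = 5833 / 158205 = 0.04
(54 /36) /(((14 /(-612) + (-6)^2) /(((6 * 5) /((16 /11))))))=75735 /88072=0.86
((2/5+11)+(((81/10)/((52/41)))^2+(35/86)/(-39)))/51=107060737/104644800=1.02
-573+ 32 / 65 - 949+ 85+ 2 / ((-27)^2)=-68068787 / 47385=-1436.50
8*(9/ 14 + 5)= 316/ 7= 45.14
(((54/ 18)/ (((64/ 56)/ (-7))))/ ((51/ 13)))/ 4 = -637/ 544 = -1.17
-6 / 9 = -2 / 3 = -0.67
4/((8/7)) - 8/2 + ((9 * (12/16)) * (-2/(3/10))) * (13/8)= -589/8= -73.62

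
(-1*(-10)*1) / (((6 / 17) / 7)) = 595 / 3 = 198.33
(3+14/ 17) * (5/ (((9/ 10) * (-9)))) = -3250/ 1377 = -2.36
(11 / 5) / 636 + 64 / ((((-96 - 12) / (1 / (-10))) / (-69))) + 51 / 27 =-2.20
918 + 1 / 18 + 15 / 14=57905 / 63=919.13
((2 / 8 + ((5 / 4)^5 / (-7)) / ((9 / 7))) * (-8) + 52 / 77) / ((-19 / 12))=-123121 / 140448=-0.88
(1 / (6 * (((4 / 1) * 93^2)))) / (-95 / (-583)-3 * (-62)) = 583 / 22528846008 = 0.00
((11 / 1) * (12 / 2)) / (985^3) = 66 / 955671625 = 0.00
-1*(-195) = 195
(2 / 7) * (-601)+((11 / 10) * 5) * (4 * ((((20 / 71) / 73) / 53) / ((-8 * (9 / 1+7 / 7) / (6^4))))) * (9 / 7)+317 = 279304731 / 1922893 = 145.25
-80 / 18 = -40 / 9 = -4.44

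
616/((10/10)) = 616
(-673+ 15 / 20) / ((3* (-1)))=2689 / 12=224.08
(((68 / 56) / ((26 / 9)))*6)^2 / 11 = 0.58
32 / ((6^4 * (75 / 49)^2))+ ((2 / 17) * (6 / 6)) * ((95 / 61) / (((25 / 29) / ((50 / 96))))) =458253017 / 3779865000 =0.12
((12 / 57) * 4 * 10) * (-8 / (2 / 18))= -11520 / 19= -606.32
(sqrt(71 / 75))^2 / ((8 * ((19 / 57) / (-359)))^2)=27451653 / 1600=17157.28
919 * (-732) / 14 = -336354 / 7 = -48050.57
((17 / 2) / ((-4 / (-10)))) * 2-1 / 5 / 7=42.47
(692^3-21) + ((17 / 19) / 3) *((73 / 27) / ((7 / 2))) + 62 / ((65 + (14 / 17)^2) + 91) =80822324903192027 / 243900720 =331373867.63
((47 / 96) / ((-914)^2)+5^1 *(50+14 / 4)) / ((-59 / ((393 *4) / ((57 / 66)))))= -8252.65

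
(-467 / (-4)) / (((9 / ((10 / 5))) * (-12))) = -467 / 216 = -2.16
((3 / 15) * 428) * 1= 85.60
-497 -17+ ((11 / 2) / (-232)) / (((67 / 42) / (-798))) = -3902639 / 7772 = -502.14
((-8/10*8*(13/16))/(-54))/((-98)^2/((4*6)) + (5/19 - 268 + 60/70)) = 3458/4786335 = 0.00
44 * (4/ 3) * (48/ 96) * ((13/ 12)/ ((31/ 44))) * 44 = 553696/ 279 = 1984.57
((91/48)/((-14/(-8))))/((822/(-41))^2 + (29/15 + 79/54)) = 983385/367952314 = 0.00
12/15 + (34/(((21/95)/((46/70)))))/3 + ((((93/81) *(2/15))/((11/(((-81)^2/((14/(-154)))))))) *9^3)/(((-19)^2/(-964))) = 1556422574206/796005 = 1955292.46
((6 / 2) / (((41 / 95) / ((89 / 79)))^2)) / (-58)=-214461075 / 608485018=-0.35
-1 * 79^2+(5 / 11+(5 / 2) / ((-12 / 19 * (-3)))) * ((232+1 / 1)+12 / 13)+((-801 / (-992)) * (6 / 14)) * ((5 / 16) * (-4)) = -5826.46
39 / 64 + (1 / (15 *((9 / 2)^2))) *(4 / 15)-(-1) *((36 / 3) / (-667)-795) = -618040322867 / 777988800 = -794.41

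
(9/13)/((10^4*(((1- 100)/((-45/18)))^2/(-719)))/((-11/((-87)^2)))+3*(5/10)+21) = 1438/31172216335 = 0.00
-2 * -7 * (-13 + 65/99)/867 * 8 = -136864/85833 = -1.59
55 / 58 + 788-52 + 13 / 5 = 214469 / 290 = 739.55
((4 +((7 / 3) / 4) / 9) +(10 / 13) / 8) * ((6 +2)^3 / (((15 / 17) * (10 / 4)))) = 25424384 / 26325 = 965.79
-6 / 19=-0.32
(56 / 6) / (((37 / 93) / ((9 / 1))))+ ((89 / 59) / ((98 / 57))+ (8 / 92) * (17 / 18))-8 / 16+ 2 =4729448590 / 22142169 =213.59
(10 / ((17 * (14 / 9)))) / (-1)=-0.38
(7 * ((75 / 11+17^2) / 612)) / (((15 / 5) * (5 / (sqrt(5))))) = 11389 * sqrt(5) / 50490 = 0.50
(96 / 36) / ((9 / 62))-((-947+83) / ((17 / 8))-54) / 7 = 270434 / 3213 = 84.17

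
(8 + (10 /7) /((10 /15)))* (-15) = -1065 /7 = -152.14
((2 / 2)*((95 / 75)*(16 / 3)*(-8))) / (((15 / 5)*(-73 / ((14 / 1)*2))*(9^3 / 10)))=136192 / 1436859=0.09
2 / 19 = 0.11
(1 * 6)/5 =6/5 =1.20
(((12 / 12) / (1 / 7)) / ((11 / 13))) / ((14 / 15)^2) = 2925 / 308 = 9.50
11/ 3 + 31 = 104/ 3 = 34.67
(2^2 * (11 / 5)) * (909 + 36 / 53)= 2121372 / 265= 8005.18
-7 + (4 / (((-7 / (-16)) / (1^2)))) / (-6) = -179 / 21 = -8.52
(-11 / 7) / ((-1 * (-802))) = -11 / 5614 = -0.00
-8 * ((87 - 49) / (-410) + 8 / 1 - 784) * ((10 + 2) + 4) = 20364672 / 205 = 99339.86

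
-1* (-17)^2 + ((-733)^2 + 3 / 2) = 1074003 / 2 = 537001.50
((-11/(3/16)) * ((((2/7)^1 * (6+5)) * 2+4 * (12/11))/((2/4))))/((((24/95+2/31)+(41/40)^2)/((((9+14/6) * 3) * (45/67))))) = -4203857920000/201511947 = -20861.58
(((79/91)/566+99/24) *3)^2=153.25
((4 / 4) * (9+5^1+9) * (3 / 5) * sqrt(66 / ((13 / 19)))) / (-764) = -69 * sqrt(16302) / 49660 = -0.18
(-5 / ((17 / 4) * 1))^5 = -3200000 / 1419857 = -2.25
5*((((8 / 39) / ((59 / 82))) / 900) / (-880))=-41 / 22779900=-0.00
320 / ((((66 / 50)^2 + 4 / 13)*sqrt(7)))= 2600000*sqrt(7) / 116599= 59.00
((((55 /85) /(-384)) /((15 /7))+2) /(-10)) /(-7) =195763 /6854400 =0.03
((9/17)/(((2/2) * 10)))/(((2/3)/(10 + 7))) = 27/20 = 1.35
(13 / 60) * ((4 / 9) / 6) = 13 / 810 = 0.02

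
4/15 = 0.27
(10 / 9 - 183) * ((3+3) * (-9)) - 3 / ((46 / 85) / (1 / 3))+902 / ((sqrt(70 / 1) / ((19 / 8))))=8569 * sqrt(70) / 280+451727 / 46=10076.20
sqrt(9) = 3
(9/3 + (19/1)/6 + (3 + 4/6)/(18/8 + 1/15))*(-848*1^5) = -2740312/417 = -6571.49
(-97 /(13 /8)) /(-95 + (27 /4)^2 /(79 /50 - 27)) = 7890368 /12794405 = 0.62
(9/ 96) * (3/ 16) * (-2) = -0.04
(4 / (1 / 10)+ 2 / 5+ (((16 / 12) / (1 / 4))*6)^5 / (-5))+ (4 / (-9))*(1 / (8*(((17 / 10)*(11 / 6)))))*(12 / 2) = -1254928222 / 187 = -6710846.11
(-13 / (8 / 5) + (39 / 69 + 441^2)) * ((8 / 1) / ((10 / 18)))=322048017 / 115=2800417.54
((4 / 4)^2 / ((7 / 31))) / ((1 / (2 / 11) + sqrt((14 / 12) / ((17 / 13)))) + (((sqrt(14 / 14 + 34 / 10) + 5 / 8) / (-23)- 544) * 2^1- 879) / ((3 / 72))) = -363630 / (-805 * sqrt(9282) + 34272 * sqrt(110) + 3875904375) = -0.00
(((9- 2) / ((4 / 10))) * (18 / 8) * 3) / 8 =945 / 64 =14.77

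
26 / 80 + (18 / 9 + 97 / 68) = 2551 / 680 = 3.75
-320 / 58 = -160 / 29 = -5.52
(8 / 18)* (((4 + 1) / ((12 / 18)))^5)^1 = 84375 / 8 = 10546.88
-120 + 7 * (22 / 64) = -3763 / 32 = -117.59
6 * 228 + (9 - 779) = 598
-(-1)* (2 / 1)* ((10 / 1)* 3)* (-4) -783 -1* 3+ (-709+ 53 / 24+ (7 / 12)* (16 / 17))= -235585 / 136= -1732.24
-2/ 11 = -0.18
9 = 9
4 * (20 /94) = 40 /47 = 0.85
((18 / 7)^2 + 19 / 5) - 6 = 4.41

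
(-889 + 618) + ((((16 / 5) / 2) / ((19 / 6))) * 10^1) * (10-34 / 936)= -163507 / 741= -220.66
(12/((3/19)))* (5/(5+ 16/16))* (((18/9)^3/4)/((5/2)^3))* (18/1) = 3648/25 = 145.92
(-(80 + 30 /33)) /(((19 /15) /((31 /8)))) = -206925 /836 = -247.52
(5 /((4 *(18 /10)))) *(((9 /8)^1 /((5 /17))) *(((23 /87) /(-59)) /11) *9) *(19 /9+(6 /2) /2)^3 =-536891875 /1170816768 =-0.46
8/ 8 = 1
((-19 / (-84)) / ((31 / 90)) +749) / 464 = 11219 / 6944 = 1.62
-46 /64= -23 /32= -0.72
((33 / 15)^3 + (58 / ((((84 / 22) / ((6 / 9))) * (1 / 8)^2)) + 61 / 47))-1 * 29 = 233575841 / 370125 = 631.07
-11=-11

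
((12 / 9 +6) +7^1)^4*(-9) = -3418801 / 9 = -379866.78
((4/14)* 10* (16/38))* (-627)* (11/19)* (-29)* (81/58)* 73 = 171713520/133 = 1291079.10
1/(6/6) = 1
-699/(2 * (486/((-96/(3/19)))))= 35416/81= 437.23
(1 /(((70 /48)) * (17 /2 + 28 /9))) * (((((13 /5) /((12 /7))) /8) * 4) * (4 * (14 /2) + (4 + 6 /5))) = 38844 /26125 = 1.49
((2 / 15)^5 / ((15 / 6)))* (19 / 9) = 1216 / 34171875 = 0.00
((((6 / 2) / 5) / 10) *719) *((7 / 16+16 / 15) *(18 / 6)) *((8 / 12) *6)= 778677 / 1000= 778.68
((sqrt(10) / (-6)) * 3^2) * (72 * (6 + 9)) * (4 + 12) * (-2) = 51840 * sqrt(10) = 163932.47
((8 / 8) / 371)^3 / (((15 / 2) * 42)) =1 / 16085415465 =0.00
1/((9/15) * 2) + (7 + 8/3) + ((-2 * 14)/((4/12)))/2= -63/2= -31.50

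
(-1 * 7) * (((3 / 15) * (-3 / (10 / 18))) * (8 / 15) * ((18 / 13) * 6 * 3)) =163296 / 1625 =100.49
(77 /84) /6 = 11 /72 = 0.15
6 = 6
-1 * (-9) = 9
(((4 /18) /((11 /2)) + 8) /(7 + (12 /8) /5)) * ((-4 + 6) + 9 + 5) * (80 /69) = 10188800 /498663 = 20.43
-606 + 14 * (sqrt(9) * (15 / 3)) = -396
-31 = -31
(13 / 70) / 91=1 / 490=0.00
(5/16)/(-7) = -5/112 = -0.04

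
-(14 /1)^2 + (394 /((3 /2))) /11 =-5680 /33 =-172.12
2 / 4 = 1 / 2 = 0.50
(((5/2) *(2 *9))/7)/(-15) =-3/7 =-0.43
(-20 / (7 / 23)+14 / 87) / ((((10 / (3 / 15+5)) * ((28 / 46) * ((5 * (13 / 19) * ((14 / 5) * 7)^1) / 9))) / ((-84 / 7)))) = 157013226 / 1740725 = 90.20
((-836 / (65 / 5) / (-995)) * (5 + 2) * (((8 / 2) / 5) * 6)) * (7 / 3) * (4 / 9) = 1310848 / 582075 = 2.25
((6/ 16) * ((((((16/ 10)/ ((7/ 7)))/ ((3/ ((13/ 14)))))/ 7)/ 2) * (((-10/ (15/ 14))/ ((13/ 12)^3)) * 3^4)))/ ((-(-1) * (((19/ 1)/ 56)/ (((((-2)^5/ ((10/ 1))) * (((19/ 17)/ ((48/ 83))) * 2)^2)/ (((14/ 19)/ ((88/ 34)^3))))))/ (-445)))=-97740918437031936/ 8398454155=-11637965.35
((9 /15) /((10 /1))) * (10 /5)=3 /25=0.12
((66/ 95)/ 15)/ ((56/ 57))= 33/ 700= 0.05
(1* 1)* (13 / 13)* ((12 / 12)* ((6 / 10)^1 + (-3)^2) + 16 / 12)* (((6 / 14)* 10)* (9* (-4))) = -11808 / 7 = -1686.86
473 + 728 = 1201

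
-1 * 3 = -3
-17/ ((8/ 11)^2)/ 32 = -2057/ 2048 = -1.00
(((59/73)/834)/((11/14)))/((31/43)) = 17759/10380381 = 0.00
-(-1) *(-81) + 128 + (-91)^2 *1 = 8328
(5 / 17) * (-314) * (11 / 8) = -8635 / 68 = -126.99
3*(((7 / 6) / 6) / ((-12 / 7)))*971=-47579 / 144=-330.41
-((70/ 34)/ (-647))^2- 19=-2298583244/ 120978001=-19.00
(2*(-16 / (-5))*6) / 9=4.27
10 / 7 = 1.43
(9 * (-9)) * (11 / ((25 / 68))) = -60588 / 25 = -2423.52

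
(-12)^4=20736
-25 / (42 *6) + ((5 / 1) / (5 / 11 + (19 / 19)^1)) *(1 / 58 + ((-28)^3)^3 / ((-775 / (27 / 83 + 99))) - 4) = 3505270140616149861113 / 752139360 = 4660399823532.90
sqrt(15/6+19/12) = 7* sqrt(3)/6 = 2.02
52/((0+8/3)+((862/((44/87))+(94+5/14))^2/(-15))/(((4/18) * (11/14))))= -1453452/34530468509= -0.00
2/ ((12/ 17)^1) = 17/ 6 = 2.83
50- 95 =-45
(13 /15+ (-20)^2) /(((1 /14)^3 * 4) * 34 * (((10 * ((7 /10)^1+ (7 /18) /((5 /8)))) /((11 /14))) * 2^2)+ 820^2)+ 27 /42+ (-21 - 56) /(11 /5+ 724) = 31825318656671 /59218497942520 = 0.54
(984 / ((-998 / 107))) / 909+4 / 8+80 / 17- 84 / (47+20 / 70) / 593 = 5132768483647 / 1009031625534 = 5.09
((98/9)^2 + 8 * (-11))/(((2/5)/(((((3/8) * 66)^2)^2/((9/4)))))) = 407825055/32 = 12744532.97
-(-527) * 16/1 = 8432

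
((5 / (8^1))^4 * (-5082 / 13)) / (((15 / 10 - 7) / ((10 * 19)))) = 13715625 / 6656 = 2060.64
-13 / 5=-2.60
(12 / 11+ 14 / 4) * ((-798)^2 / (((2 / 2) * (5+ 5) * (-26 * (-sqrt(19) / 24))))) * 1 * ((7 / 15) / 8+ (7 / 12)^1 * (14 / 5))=171794637 * sqrt(19) / 7150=104732.23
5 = 5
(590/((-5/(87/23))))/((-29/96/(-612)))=-20798208/23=-904269.91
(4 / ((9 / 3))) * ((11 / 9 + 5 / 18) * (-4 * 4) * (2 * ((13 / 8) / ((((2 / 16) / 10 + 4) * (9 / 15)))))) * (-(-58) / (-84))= 603200 / 20223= 29.83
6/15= 2/5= 0.40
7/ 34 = 0.21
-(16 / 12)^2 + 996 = 8948 / 9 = 994.22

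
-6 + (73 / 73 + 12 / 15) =-21 / 5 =-4.20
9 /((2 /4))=18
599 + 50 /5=609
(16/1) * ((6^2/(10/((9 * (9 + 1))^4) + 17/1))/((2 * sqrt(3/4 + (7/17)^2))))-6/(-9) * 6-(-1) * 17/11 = 61/11 + 64245312000 * sqrt(1063)/118563832063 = 23.21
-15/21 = -5/7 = -0.71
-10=-10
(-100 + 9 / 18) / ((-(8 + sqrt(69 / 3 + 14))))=796 / 27 -199 * sqrt(37) / 54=7.07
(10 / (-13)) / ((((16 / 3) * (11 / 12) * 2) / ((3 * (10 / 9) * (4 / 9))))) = -50 / 429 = -0.12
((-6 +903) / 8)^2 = 804609 / 64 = 12572.02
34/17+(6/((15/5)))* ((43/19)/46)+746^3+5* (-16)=181425294989/437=415160858.10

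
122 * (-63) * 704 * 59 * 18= -5746422528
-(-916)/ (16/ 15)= 3435/ 4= 858.75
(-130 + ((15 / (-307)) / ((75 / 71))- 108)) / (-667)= 15887 / 44515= 0.36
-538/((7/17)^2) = -155482/49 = -3173.10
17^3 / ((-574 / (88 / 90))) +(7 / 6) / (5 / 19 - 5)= -1335203 / 154980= -8.62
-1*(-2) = 2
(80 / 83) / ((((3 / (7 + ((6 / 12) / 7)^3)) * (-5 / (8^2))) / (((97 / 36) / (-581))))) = 19874912 / 148864401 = 0.13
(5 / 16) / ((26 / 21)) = 105 / 416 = 0.25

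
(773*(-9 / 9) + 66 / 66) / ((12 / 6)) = -386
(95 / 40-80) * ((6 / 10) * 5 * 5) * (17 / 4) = -158355 / 32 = -4948.59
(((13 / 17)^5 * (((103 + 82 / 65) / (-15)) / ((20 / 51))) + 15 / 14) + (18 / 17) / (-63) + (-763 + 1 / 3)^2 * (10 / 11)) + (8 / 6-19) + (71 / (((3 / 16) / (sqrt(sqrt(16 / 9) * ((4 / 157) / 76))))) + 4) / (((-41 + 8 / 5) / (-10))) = 113600 * sqrt(8949) / 5288859 + 274051822285429583 / 518289565500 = 528764.02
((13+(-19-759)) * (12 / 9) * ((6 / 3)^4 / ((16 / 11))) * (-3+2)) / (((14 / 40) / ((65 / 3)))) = 4862000 / 7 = 694571.43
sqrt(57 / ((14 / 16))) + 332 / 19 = 2 * sqrt(798) / 7 + 332 / 19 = 25.54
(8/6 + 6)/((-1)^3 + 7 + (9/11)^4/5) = 1610510/1337373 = 1.20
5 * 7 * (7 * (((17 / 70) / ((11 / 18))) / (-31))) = -1071 / 341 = -3.14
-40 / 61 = -0.66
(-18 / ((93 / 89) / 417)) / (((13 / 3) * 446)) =-334017 / 89869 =-3.72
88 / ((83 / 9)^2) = 7128 / 6889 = 1.03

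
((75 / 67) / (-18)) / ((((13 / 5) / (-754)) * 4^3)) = 3625 / 12864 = 0.28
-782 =-782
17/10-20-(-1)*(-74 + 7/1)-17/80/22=-30029/352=-85.31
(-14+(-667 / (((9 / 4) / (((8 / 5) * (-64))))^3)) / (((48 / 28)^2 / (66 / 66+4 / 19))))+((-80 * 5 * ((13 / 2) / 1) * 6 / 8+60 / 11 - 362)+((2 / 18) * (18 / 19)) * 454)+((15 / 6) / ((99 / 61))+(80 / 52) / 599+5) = 69131260673103402287 / 2669478990750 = 25896911.31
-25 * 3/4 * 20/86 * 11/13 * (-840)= 1732500/559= 3099.28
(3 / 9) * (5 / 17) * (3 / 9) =5 / 153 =0.03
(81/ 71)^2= 6561/ 5041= 1.30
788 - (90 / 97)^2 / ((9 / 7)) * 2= 7401692 / 9409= 786.66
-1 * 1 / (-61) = 1 / 61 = 0.02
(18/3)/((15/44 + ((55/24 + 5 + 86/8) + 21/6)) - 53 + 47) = 1584/4193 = 0.38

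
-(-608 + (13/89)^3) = 428618955/704969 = 608.00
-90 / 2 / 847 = -45 / 847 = -0.05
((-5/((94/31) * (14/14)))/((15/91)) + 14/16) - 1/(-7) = -8.99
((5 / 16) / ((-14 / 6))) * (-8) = 15 / 14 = 1.07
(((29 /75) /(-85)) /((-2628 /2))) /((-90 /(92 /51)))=-667 /9612320625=-0.00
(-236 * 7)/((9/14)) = -23128/9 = -2569.78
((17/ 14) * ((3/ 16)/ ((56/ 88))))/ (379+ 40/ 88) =6171/ 6544832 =0.00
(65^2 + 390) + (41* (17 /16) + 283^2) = 1355961 /16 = 84747.56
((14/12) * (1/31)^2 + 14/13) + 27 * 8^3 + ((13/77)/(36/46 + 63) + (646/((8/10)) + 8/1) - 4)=20655095775143/1411196787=14636.58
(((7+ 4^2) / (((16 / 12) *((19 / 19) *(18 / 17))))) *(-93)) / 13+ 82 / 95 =-1142967 / 9880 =-115.68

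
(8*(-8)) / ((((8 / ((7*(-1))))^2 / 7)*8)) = -343 / 8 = -42.88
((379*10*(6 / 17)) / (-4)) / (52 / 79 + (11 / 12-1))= -1077876 / 1853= -581.69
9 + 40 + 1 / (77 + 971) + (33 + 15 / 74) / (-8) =3478255 / 77552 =44.85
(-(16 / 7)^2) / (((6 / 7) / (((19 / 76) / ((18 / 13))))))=-208 / 189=-1.10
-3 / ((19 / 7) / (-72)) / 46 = 756 / 437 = 1.73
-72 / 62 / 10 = -18 / 155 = -0.12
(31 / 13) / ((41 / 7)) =217 / 533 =0.41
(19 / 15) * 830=3154 / 3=1051.33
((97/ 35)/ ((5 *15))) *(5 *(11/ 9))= 1067/ 4725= 0.23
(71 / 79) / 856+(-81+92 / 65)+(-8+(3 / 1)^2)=-345418777 / 4395560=-78.58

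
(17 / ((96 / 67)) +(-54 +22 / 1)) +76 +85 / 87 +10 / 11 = 589519 / 10208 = 57.75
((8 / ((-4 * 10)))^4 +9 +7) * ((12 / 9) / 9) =40004 / 16875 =2.37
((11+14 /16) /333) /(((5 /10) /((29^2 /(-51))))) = -79895 /67932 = -1.18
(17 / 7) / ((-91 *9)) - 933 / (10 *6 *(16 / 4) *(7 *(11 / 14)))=-1790443 / 2522520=-0.71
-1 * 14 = -14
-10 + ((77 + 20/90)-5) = 560/9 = 62.22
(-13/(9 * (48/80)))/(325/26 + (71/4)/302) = -6040/31509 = -0.19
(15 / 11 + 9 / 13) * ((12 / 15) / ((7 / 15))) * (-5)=-2520 / 143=-17.62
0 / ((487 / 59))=0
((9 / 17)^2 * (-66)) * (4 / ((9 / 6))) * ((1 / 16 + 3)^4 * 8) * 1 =-5136437691 / 147968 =-34713.17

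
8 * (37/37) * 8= 64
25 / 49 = 0.51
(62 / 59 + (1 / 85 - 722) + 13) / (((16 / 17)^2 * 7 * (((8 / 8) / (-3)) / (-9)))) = -814795227 / 264320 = -3082.61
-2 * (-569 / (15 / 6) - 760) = 9876 / 5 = 1975.20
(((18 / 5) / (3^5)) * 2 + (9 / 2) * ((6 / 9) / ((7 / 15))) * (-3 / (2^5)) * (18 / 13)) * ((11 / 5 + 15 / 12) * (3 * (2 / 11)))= -3638623 / 2402400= -1.51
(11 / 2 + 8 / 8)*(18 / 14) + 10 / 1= 257 / 14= 18.36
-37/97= -0.38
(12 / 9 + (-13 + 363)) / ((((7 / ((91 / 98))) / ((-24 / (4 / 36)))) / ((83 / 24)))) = -34814.27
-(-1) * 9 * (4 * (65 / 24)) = 97.50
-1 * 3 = -3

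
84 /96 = 7 /8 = 0.88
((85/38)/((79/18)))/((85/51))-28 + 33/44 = -161773/6004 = -26.94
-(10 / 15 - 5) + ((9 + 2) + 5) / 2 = 37 / 3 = 12.33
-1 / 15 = -0.07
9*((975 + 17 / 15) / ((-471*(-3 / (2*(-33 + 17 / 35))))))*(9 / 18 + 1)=-16662596 / 27475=-606.46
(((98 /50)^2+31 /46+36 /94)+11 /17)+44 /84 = 2927836559 /482396250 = 6.07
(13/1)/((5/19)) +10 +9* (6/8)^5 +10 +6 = 396983/5120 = 77.54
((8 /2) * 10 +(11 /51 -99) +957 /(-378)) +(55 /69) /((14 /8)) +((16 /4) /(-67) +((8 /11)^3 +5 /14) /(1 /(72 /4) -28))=-134684991132841 /2209877223246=-60.95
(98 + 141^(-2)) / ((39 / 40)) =77933560 / 775359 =100.51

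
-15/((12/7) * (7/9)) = -45/4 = -11.25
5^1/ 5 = 1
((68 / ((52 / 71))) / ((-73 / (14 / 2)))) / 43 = -8449 / 40807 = -0.21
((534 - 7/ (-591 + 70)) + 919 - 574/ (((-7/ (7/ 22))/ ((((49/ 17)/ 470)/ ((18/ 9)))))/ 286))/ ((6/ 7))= 43006869493/ 24976740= 1721.88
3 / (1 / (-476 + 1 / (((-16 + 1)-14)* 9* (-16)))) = -1987775 / 1392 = -1428.00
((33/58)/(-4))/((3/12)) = -0.57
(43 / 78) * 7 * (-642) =-32207 / 13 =-2477.46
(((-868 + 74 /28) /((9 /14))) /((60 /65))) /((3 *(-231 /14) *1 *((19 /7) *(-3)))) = -1102465 /304722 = -3.62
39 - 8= 31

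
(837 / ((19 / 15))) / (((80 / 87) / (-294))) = -211270.91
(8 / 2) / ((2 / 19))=38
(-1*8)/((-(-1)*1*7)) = -8/7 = -1.14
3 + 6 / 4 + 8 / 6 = 35 / 6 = 5.83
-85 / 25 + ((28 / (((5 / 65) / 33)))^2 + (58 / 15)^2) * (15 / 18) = 16232417423 / 135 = 120240129.06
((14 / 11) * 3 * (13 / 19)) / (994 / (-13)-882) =-507 / 186010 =-0.00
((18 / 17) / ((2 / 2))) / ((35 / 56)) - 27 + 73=4054 / 85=47.69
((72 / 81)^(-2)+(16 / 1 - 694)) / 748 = -0.90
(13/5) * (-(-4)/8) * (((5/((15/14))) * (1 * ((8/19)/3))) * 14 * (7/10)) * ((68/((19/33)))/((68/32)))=12556544/27075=463.77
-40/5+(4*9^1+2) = 30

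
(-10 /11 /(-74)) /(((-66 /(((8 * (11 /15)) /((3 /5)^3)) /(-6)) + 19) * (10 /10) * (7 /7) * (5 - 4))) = 0.00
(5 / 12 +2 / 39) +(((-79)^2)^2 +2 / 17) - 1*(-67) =103295794049 / 2652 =38950148.59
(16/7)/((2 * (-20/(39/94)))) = -39/1645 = -0.02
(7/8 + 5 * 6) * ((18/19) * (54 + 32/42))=1601.79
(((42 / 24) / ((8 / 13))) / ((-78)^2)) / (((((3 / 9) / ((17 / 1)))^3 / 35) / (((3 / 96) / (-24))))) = -1203685 / 425984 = -2.83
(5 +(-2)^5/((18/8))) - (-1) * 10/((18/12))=-23/9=-2.56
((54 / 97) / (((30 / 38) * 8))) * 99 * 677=11460933 / 1940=5907.70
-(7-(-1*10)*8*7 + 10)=-577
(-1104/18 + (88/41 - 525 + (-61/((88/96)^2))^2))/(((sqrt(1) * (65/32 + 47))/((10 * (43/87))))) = 116113562310080/245820472029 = 472.35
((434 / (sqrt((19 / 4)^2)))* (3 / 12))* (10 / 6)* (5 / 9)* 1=21.15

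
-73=-73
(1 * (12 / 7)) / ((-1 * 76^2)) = -3 / 10108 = -0.00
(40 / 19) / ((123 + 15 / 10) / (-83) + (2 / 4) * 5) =40 / 19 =2.11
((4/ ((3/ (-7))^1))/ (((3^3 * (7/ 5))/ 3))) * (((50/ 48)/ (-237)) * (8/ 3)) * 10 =5000/ 57591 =0.09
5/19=0.26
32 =32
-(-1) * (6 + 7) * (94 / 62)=611 / 31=19.71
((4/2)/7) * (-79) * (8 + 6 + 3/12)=-4503/14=-321.64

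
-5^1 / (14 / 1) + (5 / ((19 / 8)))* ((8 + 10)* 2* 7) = 141025 / 266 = 530.17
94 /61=1.54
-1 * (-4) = 4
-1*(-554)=554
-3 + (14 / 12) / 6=-101 / 36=-2.81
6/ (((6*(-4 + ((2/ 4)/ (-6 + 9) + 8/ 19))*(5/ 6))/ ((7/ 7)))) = -684/ 1945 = -0.35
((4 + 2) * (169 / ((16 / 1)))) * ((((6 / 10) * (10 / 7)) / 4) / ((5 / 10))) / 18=1.51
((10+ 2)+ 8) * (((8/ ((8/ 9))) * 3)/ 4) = 135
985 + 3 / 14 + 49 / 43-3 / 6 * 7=295839 / 301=982.85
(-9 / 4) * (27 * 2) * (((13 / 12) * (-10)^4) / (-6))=219375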